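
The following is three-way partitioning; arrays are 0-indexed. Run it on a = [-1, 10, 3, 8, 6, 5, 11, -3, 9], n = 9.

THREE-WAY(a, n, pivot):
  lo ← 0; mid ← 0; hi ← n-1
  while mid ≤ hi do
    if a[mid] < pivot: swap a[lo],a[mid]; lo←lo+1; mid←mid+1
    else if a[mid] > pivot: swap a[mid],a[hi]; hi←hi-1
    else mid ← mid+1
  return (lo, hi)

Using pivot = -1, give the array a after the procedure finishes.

lo=0 mid=0 hi=8
-1=-1: mid=1
10>-1: swap(1,8), hi=7 ⇒ [-1, 9, 3, 8, 6, 5, 11, -3, 10]
9>-1: swap(1,7), hi=6 ⇒ [-1, -3, 3, 8, 6, 5, 11, 9, 10]
-3<-1: swap(0,1), lo=1 mid=2 ⇒ [-3, -1, 3, 8, 6, 5, 11, 9, 10]
3>-1: swap(2,6), hi=5 ⇒ [-3, -1, 11, 8, 6, 5, 3, 9, 10]
11>-1: swap(2,5), hi=4 ⇒ [-3, -1, 5, 8, 6, 11, 3, 9, 10]
5>-1: swap(2,4), hi=3 ⇒ [-3, -1, 6, 8, 5, 11, 3, 9, 10]
6>-1: swap(2,3), hi=2 ⇒ [-3, -1, 8, 6, 5, 11, 3, 9, 10]
8>-1: swap(2,2), hi=1 ⇒ [-3, -1, 8, 6, 5, 11, 3, 9, 10]
done. lo=1 hi=1; a=[-3, -1, 8, 6, 5, 11, 3, 9, 10]

[-3, -1, 8, 6, 5, 11, 3, 9, 10]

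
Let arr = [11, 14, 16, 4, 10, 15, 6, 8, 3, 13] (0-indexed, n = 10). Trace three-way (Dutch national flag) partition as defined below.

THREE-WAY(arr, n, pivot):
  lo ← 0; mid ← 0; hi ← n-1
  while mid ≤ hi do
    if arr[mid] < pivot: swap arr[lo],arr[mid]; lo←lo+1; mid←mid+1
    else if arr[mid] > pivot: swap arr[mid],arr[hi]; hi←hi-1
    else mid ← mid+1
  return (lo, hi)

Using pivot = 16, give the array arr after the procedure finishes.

pivot = 16; lo=0, mid=0, hi=9
arr[mid]=11<16: swap arr[0],arr[0]; lo=1,mid=1 → [11, 14, 16, 4, 10, 15, 6, 8, 3, 13]
arr[mid]=14<16: swap arr[1],arr[1]; lo=2,mid=2 → [11, 14, 16, 4, 10, 15, 6, 8, 3, 13]
arr[mid]=16=16: mid=3
arr[mid]=4<16: swap arr[2],arr[3]; lo=3,mid=4 → [11, 14, 4, 16, 10, 15, 6, 8, 3, 13]
arr[mid]=10<16: swap arr[3],arr[4]; lo=4,mid=5 → [11, 14, 4, 10, 16, 15, 6, 8, 3, 13]
arr[mid]=15<16: swap arr[4],arr[5]; lo=5,mid=6 → [11, 14, 4, 10, 15, 16, 6, 8, 3, 13]
arr[mid]=6<16: swap arr[5],arr[6]; lo=6,mid=7 → [11, 14, 4, 10, 15, 6, 16, 8, 3, 13]
arr[mid]=8<16: swap arr[6],arr[7]; lo=7,mid=8 → [11, 14, 4, 10, 15, 6, 8, 16, 3, 13]
arr[mid]=3<16: swap arr[7],arr[8]; lo=8,mid=9 → [11, 14, 4, 10, 15, 6, 8, 3, 16, 13]
arr[mid]=13<16: swap arr[8],arr[9]; lo=9,mid=10 → [11, 14, 4, 10, 15, 6, 8, 3, 13, 16]
end: lo=9, hi=9; arr = [11, 14, 4, 10, 15, 6, 8, 3, 13, 16]

[11, 14, 4, 10, 15, 6, 8, 3, 13, 16]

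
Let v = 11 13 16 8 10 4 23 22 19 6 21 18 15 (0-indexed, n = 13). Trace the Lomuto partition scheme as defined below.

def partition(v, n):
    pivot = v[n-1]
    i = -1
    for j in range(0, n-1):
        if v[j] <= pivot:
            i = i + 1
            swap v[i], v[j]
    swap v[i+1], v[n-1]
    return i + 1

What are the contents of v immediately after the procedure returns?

11 13 8 10 4 6 15 22 19 16 21 18 23

pivot=15, i=-1
j=0: 11≤15, i=0, swap(0,0) ⇒ 11 13 16 8 10 4 23 22 19 6 21 18 15
j=1: 13≤15, i=1, swap(1,1) ⇒ 11 13 16 8 10 4 23 22 19 6 21 18 15
j=2: 16>15, skip
j=3: 8≤15, i=2, swap(2,3) ⇒ 11 13 8 16 10 4 23 22 19 6 21 18 15
j=4: 10≤15, i=3, swap(3,4) ⇒ 11 13 8 10 16 4 23 22 19 6 21 18 15
j=5: 4≤15, i=4, swap(4,5) ⇒ 11 13 8 10 4 16 23 22 19 6 21 18 15
j=6: 23>15, skip
j=7: 22>15, skip
j=8: 19>15, skip
j=9: 6≤15, i=5, swap(5,9) ⇒ 11 13 8 10 4 6 23 22 19 16 21 18 15
j=10: 21>15, skip
j=11: 18>15, skip
swap(6,12) ⇒ 11 13 8 10 4 6 15 22 19 16 21 18 23; return 6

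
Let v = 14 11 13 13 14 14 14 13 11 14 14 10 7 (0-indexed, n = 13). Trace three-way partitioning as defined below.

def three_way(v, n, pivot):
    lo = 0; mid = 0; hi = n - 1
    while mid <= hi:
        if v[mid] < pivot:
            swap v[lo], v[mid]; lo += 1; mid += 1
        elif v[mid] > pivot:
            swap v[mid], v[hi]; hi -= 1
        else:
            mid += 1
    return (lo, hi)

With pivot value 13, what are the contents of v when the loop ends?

pivot = 13; lo=0, mid=0, hi=12
v[mid]=14>13: swap v[0],v[12]; hi=11 → 7 11 13 13 14 14 14 13 11 14 14 10 14
v[mid]=7<13: swap v[0],v[0]; lo=1,mid=1 → 7 11 13 13 14 14 14 13 11 14 14 10 14
v[mid]=11<13: swap v[1],v[1]; lo=2,mid=2 → 7 11 13 13 14 14 14 13 11 14 14 10 14
v[mid]=13=13: mid=3
v[mid]=13=13: mid=4
v[mid]=14>13: swap v[4],v[11]; hi=10 → 7 11 13 13 10 14 14 13 11 14 14 14 14
v[mid]=10<13: swap v[2],v[4]; lo=3,mid=5 → 7 11 10 13 13 14 14 13 11 14 14 14 14
v[mid]=14>13: swap v[5],v[10]; hi=9 → 7 11 10 13 13 14 14 13 11 14 14 14 14
v[mid]=14>13: swap v[5],v[9]; hi=8 → 7 11 10 13 13 14 14 13 11 14 14 14 14
v[mid]=14>13: swap v[5],v[8]; hi=7 → 7 11 10 13 13 11 14 13 14 14 14 14 14
v[mid]=11<13: swap v[3],v[5]; lo=4,mid=6 → 7 11 10 11 13 13 14 13 14 14 14 14 14
v[mid]=14>13: swap v[6],v[7]; hi=6 → 7 11 10 11 13 13 13 14 14 14 14 14 14
v[mid]=13=13: mid=7
end: lo=4, hi=6; v = 7 11 10 11 13 13 13 14 14 14 14 14 14

7 11 10 11 13 13 13 14 14 14 14 14 14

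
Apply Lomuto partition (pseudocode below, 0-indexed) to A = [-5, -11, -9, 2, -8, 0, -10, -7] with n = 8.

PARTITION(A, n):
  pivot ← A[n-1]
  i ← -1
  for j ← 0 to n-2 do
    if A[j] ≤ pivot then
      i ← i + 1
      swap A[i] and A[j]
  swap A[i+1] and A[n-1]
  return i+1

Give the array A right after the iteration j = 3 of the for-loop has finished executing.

[-11, -9, -5, 2, -8, 0, -10, -7]

pivot = A[7] = -7; i = -1
j=0: A[0]=-5 > -7 → no swap
j=1: A[1]=-11 ≤ -7 → i=0, swap A[0],A[1] → [-11, -5, -9, 2, -8, 0, -10, -7]
j=2: A[2]=-9 ≤ -7 → i=1, swap A[1],A[2] → [-11, -9, -5, 2, -8, 0, -10, -7]
j=3: A[3]=2 > -7 → no swap
(after j=3) A = [-11, -9, -5, 2, -8, 0, -10, -7]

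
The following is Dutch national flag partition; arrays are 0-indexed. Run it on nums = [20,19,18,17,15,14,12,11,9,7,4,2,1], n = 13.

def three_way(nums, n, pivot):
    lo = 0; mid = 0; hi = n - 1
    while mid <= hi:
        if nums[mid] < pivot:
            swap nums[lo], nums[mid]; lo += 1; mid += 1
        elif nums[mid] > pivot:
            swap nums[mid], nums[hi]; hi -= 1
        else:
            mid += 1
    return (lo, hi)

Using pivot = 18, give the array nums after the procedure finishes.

lo=0 mid=0 hi=12
20>18: swap(0,12), hi=11 ⇒ [1,19,18,17,15,14,12,11,9,7,4,2,20]
1<18: swap(0,0), lo=1 mid=1 ⇒ [1,19,18,17,15,14,12,11,9,7,4,2,20]
19>18: swap(1,11), hi=10 ⇒ [1,2,18,17,15,14,12,11,9,7,4,19,20]
2<18: swap(1,1), lo=2 mid=2 ⇒ [1,2,18,17,15,14,12,11,9,7,4,19,20]
18=18: mid=3
17<18: swap(2,3), lo=3 mid=4 ⇒ [1,2,17,18,15,14,12,11,9,7,4,19,20]
15<18: swap(3,4), lo=4 mid=5 ⇒ [1,2,17,15,18,14,12,11,9,7,4,19,20]
14<18: swap(4,5), lo=5 mid=6 ⇒ [1,2,17,15,14,18,12,11,9,7,4,19,20]
12<18: swap(5,6), lo=6 mid=7 ⇒ [1,2,17,15,14,12,18,11,9,7,4,19,20]
11<18: swap(6,7), lo=7 mid=8 ⇒ [1,2,17,15,14,12,11,18,9,7,4,19,20]
9<18: swap(7,8), lo=8 mid=9 ⇒ [1,2,17,15,14,12,11,9,18,7,4,19,20]
7<18: swap(8,9), lo=9 mid=10 ⇒ [1,2,17,15,14,12,11,9,7,18,4,19,20]
4<18: swap(9,10), lo=10 mid=11 ⇒ [1,2,17,15,14,12,11,9,7,4,18,19,20]
done. lo=10 hi=10; nums=[1,2,17,15,14,12,11,9,7,4,18,19,20]

[1,2,17,15,14,12,11,9,7,4,18,19,20]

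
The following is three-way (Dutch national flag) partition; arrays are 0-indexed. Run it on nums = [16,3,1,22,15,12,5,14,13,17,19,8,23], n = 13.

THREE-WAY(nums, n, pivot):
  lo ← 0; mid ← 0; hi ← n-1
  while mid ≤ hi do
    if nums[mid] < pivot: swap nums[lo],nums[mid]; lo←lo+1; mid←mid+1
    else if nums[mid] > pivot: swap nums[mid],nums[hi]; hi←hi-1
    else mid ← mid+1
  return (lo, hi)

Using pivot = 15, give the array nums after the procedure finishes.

[8,3,1,13,12,5,14,15,17,19,22,23,16]

lo=0 mid=0 hi=12
16>15: swap(0,12), hi=11 ⇒ [23,3,1,22,15,12,5,14,13,17,19,8,16]
23>15: swap(0,11), hi=10 ⇒ [8,3,1,22,15,12,5,14,13,17,19,23,16]
8<15: swap(0,0), lo=1 mid=1 ⇒ [8,3,1,22,15,12,5,14,13,17,19,23,16]
3<15: swap(1,1), lo=2 mid=2 ⇒ [8,3,1,22,15,12,5,14,13,17,19,23,16]
1<15: swap(2,2), lo=3 mid=3 ⇒ [8,3,1,22,15,12,5,14,13,17,19,23,16]
22>15: swap(3,10), hi=9 ⇒ [8,3,1,19,15,12,5,14,13,17,22,23,16]
19>15: swap(3,9), hi=8 ⇒ [8,3,1,17,15,12,5,14,13,19,22,23,16]
17>15: swap(3,8), hi=7 ⇒ [8,3,1,13,15,12,5,14,17,19,22,23,16]
13<15: swap(3,3), lo=4 mid=4 ⇒ [8,3,1,13,15,12,5,14,17,19,22,23,16]
15=15: mid=5
12<15: swap(4,5), lo=5 mid=6 ⇒ [8,3,1,13,12,15,5,14,17,19,22,23,16]
5<15: swap(5,6), lo=6 mid=7 ⇒ [8,3,1,13,12,5,15,14,17,19,22,23,16]
14<15: swap(6,7), lo=7 mid=8 ⇒ [8,3,1,13,12,5,14,15,17,19,22,23,16]
done. lo=7 hi=7; nums=[8,3,1,13,12,5,14,15,17,19,22,23,16]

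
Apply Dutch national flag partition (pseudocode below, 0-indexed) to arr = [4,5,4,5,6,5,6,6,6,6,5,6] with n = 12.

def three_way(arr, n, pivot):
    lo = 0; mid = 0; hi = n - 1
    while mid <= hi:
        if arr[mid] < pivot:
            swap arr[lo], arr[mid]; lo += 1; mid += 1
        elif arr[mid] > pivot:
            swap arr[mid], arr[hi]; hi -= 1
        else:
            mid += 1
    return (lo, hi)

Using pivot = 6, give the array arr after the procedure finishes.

lo=0 mid=0 hi=11
4<6: swap(0,0), lo=1 mid=1 ⇒ [4,5,4,5,6,5,6,6,6,6,5,6]
5<6: swap(1,1), lo=2 mid=2 ⇒ [4,5,4,5,6,5,6,6,6,6,5,6]
4<6: swap(2,2), lo=3 mid=3 ⇒ [4,5,4,5,6,5,6,6,6,6,5,6]
5<6: swap(3,3), lo=4 mid=4 ⇒ [4,5,4,5,6,5,6,6,6,6,5,6]
6=6: mid=5
5<6: swap(4,5), lo=5 mid=6 ⇒ [4,5,4,5,5,6,6,6,6,6,5,6]
6=6: mid=7
6=6: mid=8
6=6: mid=9
6=6: mid=10
5<6: swap(5,10), lo=6 mid=11 ⇒ [4,5,4,5,5,5,6,6,6,6,6,6]
6=6: mid=12
done. lo=6 hi=11; arr=[4,5,4,5,5,5,6,6,6,6,6,6]

[4,5,4,5,5,5,6,6,6,6,6,6]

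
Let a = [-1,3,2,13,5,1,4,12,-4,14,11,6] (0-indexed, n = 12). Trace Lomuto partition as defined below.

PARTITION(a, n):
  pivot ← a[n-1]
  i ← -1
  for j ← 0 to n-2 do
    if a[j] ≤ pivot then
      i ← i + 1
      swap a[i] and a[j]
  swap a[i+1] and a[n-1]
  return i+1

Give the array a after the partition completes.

pivot = a[11] = 6; i = -1
j=0: a[0]=-1 ≤ 6 → i=0, swap a[0],a[0] (no change) → [-1,3,2,13,5,1,4,12,-4,14,11,6]
j=1: a[1]=3 ≤ 6 → i=1, swap a[1],a[1] (no change) → [-1,3,2,13,5,1,4,12,-4,14,11,6]
j=2: a[2]=2 ≤ 6 → i=2, swap a[2],a[2] (no change) → [-1,3,2,13,5,1,4,12,-4,14,11,6]
j=3: a[3]=13 > 6 → no swap
j=4: a[4]=5 ≤ 6 → i=3, swap a[3],a[4] → [-1,3,2,5,13,1,4,12,-4,14,11,6]
j=5: a[5]=1 ≤ 6 → i=4, swap a[4],a[5] → [-1,3,2,5,1,13,4,12,-4,14,11,6]
j=6: a[6]=4 ≤ 6 → i=5, swap a[5],a[6] → [-1,3,2,5,1,4,13,12,-4,14,11,6]
j=7: a[7]=12 > 6 → no swap
j=8: a[8]=-4 ≤ 6 → i=6, swap a[6],a[8] → [-1,3,2,5,1,4,-4,12,13,14,11,6]
j=9: a[9]=14 > 6 → no swap
j=10: a[10]=11 > 6 → no swap
final swap a[7],a[11] → [-1,3,2,5,1,4,-4,6,13,14,11,12]; return 7

[-1,3,2,5,1,4,-4,6,13,14,11,12]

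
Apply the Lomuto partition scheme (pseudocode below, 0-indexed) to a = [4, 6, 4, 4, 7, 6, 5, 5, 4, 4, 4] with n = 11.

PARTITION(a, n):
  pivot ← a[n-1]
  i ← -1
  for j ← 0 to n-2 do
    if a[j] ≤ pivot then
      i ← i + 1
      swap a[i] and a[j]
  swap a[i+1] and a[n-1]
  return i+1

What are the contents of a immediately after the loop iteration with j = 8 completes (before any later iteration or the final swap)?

pivot=4, i=-1
j=0: 4≤4, i=0, swap(0,0) ⇒ [4, 6, 4, 4, 7, 6, 5, 5, 4, 4, 4]
j=1: 6>4, skip
j=2: 4≤4, i=1, swap(1,2) ⇒ [4, 4, 6, 4, 7, 6, 5, 5, 4, 4, 4]
j=3: 4≤4, i=2, swap(2,3) ⇒ [4, 4, 4, 6, 7, 6, 5, 5, 4, 4, 4]
j=4: 7>4, skip
j=5: 6>4, skip
j=6: 5>4, skip
j=7: 5>4, skip
j=8: 4≤4, i=3, swap(3,8) ⇒ [4, 4, 4, 4, 7, 6, 5, 5, 6, 4, 4]
(after j=8) a = [4, 4, 4, 4, 7, 6, 5, 5, 6, 4, 4]

[4, 4, 4, 4, 7, 6, 5, 5, 6, 4, 4]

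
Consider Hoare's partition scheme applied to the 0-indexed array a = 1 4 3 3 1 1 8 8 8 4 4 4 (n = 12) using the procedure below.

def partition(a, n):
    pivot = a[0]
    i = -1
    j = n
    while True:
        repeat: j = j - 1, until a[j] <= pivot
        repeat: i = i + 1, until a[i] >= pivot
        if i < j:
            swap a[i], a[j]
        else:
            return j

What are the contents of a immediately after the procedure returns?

1 1 3 3 4 1 8 8 8 4 4 4

pivot=1
j stops at 5 (1), i stops at 0 (1); swap ⇒ 1 4 3 3 1 1 8 8 8 4 4 4
j stops at 4 (1), i stops at 1 (4); swap ⇒ 1 1 3 3 4 1 8 8 8 4 4 4
j stops at 1, i stops at 2; i≥j ⇒ return 1. a=1 1 3 3 4 1 8 8 8 4 4 4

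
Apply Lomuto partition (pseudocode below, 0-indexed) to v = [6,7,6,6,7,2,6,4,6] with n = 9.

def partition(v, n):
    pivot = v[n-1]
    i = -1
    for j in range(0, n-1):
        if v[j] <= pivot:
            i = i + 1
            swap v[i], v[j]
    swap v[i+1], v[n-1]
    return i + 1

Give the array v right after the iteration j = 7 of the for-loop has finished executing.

[6,6,6,2,6,4,7,7,6]

pivot = v[8] = 6; i = -1
j=0: v[0]=6 ≤ 6 → i=0, swap v[0],v[0] (no change) → [6,7,6,6,7,2,6,4,6]
j=1: v[1]=7 > 6 → no swap
j=2: v[2]=6 ≤ 6 → i=1, swap v[1],v[2] → [6,6,7,6,7,2,6,4,6]
j=3: v[3]=6 ≤ 6 → i=2, swap v[2],v[3] → [6,6,6,7,7,2,6,4,6]
j=4: v[4]=7 > 6 → no swap
j=5: v[5]=2 ≤ 6 → i=3, swap v[3],v[5] → [6,6,6,2,7,7,6,4,6]
j=6: v[6]=6 ≤ 6 → i=4, swap v[4],v[6] → [6,6,6,2,6,7,7,4,6]
j=7: v[7]=4 ≤ 6 → i=5, swap v[5],v[7] → [6,6,6,2,6,4,7,7,6]
(after j=7) v = [6,6,6,2,6,4,7,7,6]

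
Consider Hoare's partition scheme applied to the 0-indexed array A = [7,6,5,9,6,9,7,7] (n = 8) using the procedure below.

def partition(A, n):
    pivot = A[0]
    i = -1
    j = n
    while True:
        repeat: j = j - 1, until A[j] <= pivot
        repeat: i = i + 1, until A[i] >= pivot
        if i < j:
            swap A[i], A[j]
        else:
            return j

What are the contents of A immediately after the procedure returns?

pivot=7
j stops at 7 (7), i stops at 0 (7); swap ⇒ [7,6,5,9,6,9,7,7]
j stops at 6 (7), i stops at 3 (9); swap ⇒ [7,6,5,7,6,9,9,7]
j stops at 4, i stops at 5; i≥j ⇒ return 4. A=[7,6,5,7,6,9,9,7]

[7,6,5,7,6,9,9,7]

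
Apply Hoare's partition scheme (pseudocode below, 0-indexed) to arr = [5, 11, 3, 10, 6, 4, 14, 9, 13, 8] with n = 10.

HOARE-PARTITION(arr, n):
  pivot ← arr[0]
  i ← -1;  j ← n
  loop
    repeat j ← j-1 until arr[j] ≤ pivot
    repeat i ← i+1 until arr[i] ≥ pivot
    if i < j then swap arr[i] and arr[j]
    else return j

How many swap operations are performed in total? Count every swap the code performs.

pivot = arr[0] = 5; i = -1, j = 10
j→5 (arr[5]=4≤5), i→0 (arr[0]=5≥5); i<j, swap → [4, 11, 3, 10, 6, 5, 14, 9, 13, 8]
j→2 (arr[2]=3≤5), i→1 (arr[1]=11≥5); i<j, swap → [4, 3, 11, 10, 6, 5, 14, 9, 13, 8]
j→1, i→2; i≥j, return j=1. arr = [4, 3, 11, 10, 6, 5, 14, 9, 13, 8]

2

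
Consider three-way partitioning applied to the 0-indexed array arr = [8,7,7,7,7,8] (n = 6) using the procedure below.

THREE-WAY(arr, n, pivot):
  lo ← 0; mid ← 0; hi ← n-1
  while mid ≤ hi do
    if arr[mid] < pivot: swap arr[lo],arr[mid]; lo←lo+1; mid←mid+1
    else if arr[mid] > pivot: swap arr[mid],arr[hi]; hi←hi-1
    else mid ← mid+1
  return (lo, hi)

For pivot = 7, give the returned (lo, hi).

pivot = 7; lo=0, mid=0, hi=5
arr[mid]=8>7: swap arr[0],arr[5]; hi=4 → [8,7,7,7,7,8]
arr[mid]=8>7: swap arr[0],arr[4]; hi=3 → [7,7,7,7,8,8]
arr[mid]=7=7: mid=1
arr[mid]=7=7: mid=2
arr[mid]=7=7: mid=3
arr[mid]=7=7: mid=4
end: lo=0, hi=3; arr = [7,7,7,7,8,8]

(0, 3)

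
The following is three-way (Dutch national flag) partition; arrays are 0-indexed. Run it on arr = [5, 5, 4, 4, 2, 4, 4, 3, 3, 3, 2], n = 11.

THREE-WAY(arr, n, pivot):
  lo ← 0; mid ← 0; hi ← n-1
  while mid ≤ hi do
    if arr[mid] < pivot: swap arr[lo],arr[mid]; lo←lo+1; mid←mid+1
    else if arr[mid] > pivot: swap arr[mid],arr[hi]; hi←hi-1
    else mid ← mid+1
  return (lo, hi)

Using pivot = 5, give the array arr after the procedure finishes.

pivot = 5; lo=0, mid=0, hi=10
arr[mid]=5=5: mid=1
arr[mid]=5=5: mid=2
arr[mid]=4<5: swap arr[0],arr[2]; lo=1,mid=3 → [4, 5, 5, 4, 2, 4, 4, 3, 3, 3, 2]
arr[mid]=4<5: swap arr[1],arr[3]; lo=2,mid=4 → [4, 4, 5, 5, 2, 4, 4, 3, 3, 3, 2]
arr[mid]=2<5: swap arr[2],arr[4]; lo=3,mid=5 → [4, 4, 2, 5, 5, 4, 4, 3, 3, 3, 2]
arr[mid]=4<5: swap arr[3],arr[5]; lo=4,mid=6 → [4, 4, 2, 4, 5, 5, 4, 3, 3, 3, 2]
arr[mid]=4<5: swap arr[4],arr[6]; lo=5,mid=7 → [4, 4, 2, 4, 4, 5, 5, 3, 3, 3, 2]
arr[mid]=3<5: swap arr[5],arr[7]; lo=6,mid=8 → [4, 4, 2, 4, 4, 3, 5, 5, 3, 3, 2]
arr[mid]=3<5: swap arr[6],arr[8]; lo=7,mid=9 → [4, 4, 2, 4, 4, 3, 3, 5, 5, 3, 2]
arr[mid]=3<5: swap arr[7],arr[9]; lo=8,mid=10 → [4, 4, 2, 4, 4, 3, 3, 3, 5, 5, 2]
arr[mid]=2<5: swap arr[8],arr[10]; lo=9,mid=11 → [4, 4, 2, 4, 4, 3, 3, 3, 2, 5, 5]
end: lo=9, hi=10; arr = [4, 4, 2, 4, 4, 3, 3, 3, 2, 5, 5]

[4, 4, 2, 4, 4, 3, 3, 3, 2, 5, 5]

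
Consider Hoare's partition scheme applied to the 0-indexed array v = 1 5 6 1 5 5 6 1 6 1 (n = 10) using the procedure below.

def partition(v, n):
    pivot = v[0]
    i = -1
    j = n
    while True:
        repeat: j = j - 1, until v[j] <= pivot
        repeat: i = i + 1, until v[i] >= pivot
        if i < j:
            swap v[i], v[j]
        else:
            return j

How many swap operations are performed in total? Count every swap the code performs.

3

pivot = v[0] = 1; i = -1, j = 10
j→9 (v[9]=1≤1), i→0 (v[0]=1≥1); i<j, swap → 1 5 6 1 5 5 6 1 6 1
j→7 (v[7]=1≤1), i→1 (v[1]=5≥1); i<j, swap → 1 1 6 1 5 5 6 5 6 1
j→3 (v[3]=1≤1), i→2 (v[2]=6≥1); i<j, swap → 1 1 1 6 5 5 6 5 6 1
j→2, i→3; i≥j, return j=2. v = 1 1 1 6 5 5 6 5 6 1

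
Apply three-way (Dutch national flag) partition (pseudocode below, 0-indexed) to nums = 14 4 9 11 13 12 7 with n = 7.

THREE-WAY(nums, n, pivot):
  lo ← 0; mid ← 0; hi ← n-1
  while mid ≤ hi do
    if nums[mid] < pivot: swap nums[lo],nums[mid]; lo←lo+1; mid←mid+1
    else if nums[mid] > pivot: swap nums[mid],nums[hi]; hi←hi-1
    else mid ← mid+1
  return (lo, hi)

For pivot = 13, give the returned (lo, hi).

pivot = 13; lo=0, mid=0, hi=6
nums[mid]=14>13: swap nums[0],nums[6]; hi=5 → 7 4 9 11 13 12 14
nums[mid]=7<13: swap nums[0],nums[0]; lo=1,mid=1 → 7 4 9 11 13 12 14
nums[mid]=4<13: swap nums[1],nums[1]; lo=2,mid=2 → 7 4 9 11 13 12 14
nums[mid]=9<13: swap nums[2],nums[2]; lo=3,mid=3 → 7 4 9 11 13 12 14
nums[mid]=11<13: swap nums[3],nums[3]; lo=4,mid=4 → 7 4 9 11 13 12 14
nums[mid]=13=13: mid=5
nums[mid]=12<13: swap nums[4],nums[5]; lo=5,mid=6 → 7 4 9 11 12 13 14
end: lo=5, hi=5; nums = 7 4 9 11 12 13 14

(5, 5)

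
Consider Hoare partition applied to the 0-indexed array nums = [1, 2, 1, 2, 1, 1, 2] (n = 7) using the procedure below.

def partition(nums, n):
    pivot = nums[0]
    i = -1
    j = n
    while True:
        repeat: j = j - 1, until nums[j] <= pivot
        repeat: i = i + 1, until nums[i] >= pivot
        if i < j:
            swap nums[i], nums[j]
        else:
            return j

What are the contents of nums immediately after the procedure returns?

[1, 1, 1, 2, 2, 1, 2]

pivot = nums[0] = 1; i = -1, j = 7
j→5 (nums[5]=1≤1), i→0 (nums[0]=1≥1); i<j, swap → [1, 2, 1, 2, 1, 1, 2]
j→4 (nums[4]=1≤1), i→1 (nums[1]=2≥1); i<j, swap → [1, 1, 1, 2, 2, 1, 2]
j→2, i→2; i≥j, return j=2. nums = [1, 1, 1, 2, 2, 1, 2]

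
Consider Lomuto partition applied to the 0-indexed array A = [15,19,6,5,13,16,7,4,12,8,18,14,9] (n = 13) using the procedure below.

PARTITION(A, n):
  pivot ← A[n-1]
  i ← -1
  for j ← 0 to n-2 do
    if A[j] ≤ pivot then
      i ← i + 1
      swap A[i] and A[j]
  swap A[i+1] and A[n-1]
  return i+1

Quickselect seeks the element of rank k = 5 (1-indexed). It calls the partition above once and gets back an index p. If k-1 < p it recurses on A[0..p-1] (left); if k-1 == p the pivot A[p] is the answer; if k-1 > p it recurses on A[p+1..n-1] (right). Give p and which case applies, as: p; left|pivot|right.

5; left

pivot=9, i=-1
j=0: 15>9, skip
j=1: 19>9, skip
j=2: 6≤9, i=0, swap(0,2) ⇒ [6,19,15,5,13,16,7,4,12,8,18,14,9]
j=3: 5≤9, i=1, swap(1,3) ⇒ [6,5,15,19,13,16,7,4,12,8,18,14,9]
j=4: 13>9, skip
j=5: 16>9, skip
j=6: 7≤9, i=2, swap(2,6) ⇒ [6,5,7,19,13,16,15,4,12,8,18,14,9]
j=7: 4≤9, i=3, swap(3,7) ⇒ [6,5,7,4,13,16,15,19,12,8,18,14,9]
j=8: 12>9, skip
j=9: 8≤9, i=4, swap(4,9) ⇒ [6,5,7,4,8,16,15,19,12,13,18,14,9]
j=10: 18>9, skip
j=11: 14>9, skip
swap(5,12) ⇒ [6,5,7,4,8,9,15,19,12,13,18,14,16]; return 5
p = 5; k-1 = 4 < 5 ⇒ left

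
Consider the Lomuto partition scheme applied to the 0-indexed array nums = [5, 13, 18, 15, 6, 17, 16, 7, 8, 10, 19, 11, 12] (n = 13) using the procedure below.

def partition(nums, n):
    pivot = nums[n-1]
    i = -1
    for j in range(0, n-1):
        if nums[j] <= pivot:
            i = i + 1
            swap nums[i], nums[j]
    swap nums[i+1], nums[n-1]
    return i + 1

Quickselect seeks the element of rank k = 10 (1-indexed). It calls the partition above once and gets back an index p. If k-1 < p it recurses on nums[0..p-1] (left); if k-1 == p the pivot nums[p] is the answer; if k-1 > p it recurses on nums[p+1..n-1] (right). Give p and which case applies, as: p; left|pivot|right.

pivot = nums[12] = 12; i = -1
j=0: nums[0]=5 ≤ 12 → i=0, swap nums[0],nums[0] (no change) → [5, 13, 18, 15, 6, 17, 16, 7, 8, 10, 19, 11, 12]
j=1: nums[1]=13 > 12 → no swap
j=2: nums[2]=18 > 12 → no swap
j=3: nums[3]=15 > 12 → no swap
j=4: nums[4]=6 ≤ 12 → i=1, swap nums[1],nums[4] → [5, 6, 18, 15, 13, 17, 16, 7, 8, 10, 19, 11, 12]
j=5: nums[5]=17 > 12 → no swap
j=6: nums[6]=16 > 12 → no swap
j=7: nums[7]=7 ≤ 12 → i=2, swap nums[2],nums[7] → [5, 6, 7, 15, 13, 17, 16, 18, 8, 10, 19, 11, 12]
j=8: nums[8]=8 ≤ 12 → i=3, swap nums[3],nums[8] → [5, 6, 7, 8, 13, 17, 16, 18, 15, 10, 19, 11, 12]
j=9: nums[9]=10 ≤ 12 → i=4, swap nums[4],nums[9] → [5, 6, 7, 8, 10, 17, 16, 18, 15, 13, 19, 11, 12]
j=10: nums[10]=19 > 12 → no swap
j=11: nums[11]=11 ≤ 12 → i=5, swap nums[5],nums[11] → [5, 6, 7, 8, 10, 11, 16, 18, 15, 13, 19, 17, 12]
final swap nums[6],nums[12] → [5, 6, 7, 8, 10, 11, 12, 18, 15, 13, 19, 17, 16]; return 6
p = 6; k-1 = 9 > 6 ⇒ right

6; right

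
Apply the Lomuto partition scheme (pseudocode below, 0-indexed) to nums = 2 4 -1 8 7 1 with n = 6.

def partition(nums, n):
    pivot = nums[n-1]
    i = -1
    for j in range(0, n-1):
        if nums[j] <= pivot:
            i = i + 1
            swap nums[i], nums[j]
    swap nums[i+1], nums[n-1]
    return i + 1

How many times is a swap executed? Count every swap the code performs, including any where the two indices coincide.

pivot = nums[5] = 1; i = -1
j=0: nums[0]=2 > 1 → no swap
j=1: nums[1]=4 > 1 → no swap
j=2: nums[2]=-1 ≤ 1 → i=0, swap nums[0],nums[2] → -1 4 2 8 7 1
j=3: nums[3]=8 > 1 → no swap
j=4: nums[4]=7 > 1 → no swap
final swap nums[1],nums[5] → -1 1 2 8 7 4; return 1

2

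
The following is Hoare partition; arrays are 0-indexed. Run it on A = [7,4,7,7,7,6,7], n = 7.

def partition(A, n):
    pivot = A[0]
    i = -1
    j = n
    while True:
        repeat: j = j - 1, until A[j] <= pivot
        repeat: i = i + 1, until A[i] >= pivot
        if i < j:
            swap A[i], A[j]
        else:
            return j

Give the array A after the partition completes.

pivot=7
j stops at 6 (7), i stops at 0 (7); swap ⇒ [7,4,7,7,7,6,7]
j stops at 5 (6), i stops at 2 (7); swap ⇒ [7,4,6,7,7,7,7]
j stops at 4 (7), i stops at 3 (7); swap ⇒ [7,4,6,7,7,7,7]
j stops at 3, i stops at 4; i≥j ⇒ return 3. A=[7,4,6,7,7,7,7]

[7,4,6,7,7,7,7]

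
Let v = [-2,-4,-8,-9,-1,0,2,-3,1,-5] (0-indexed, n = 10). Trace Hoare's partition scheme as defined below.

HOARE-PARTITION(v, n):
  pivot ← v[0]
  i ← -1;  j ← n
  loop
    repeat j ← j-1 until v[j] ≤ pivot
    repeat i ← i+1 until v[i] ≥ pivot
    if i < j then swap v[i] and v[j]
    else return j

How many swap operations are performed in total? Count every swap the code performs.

pivot = v[0] = -2; i = -1, j = 10
j→9 (v[9]=-5≤-2), i→0 (v[0]=-2≥-2); i<j, swap → [-5,-4,-8,-9,-1,0,2,-3,1,-2]
j→7 (v[7]=-3≤-2), i→4 (v[4]=-1≥-2); i<j, swap → [-5,-4,-8,-9,-3,0,2,-1,1,-2]
j→4, i→5; i≥j, return j=4. v = [-5,-4,-8,-9,-3,0,2,-1,1,-2]

2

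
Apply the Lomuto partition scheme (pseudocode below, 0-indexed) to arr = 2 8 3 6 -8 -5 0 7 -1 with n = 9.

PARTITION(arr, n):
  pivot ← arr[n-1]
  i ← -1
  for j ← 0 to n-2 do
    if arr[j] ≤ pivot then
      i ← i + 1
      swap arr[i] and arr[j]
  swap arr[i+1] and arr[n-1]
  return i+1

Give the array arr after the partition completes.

pivot = arr[8] = -1; i = -1
j=0: arr[0]=2 > -1 → no swap
j=1: arr[1]=8 > -1 → no swap
j=2: arr[2]=3 > -1 → no swap
j=3: arr[3]=6 > -1 → no swap
j=4: arr[4]=-8 ≤ -1 → i=0, swap arr[0],arr[4] → -8 8 3 6 2 -5 0 7 -1
j=5: arr[5]=-5 ≤ -1 → i=1, swap arr[1],arr[5] → -8 -5 3 6 2 8 0 7 -1
j=6: arr[6]=0 > -1 → no swap
j=7: arr[7]=7 > -1 → no swap
final swap arr[2],arr[8] → -8 -5 -1 6 2 8 0 7 3; return 2

-8 -5 -1 6 2 8 0 7 3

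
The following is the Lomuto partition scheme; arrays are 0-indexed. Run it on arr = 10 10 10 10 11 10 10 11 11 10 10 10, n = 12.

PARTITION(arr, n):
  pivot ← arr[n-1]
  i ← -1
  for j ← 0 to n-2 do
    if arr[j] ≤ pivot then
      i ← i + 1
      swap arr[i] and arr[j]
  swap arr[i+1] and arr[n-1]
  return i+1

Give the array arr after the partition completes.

10 10 10 10 10 10 10 10 10 11 11 11

pivot = arr[11] = 10; i = -1
j=0: arr[0]=10 ≤ 10 → i=0, swap arr[0],arr[0] (no change) → 10 10 10 10 11 10 10 11 11 10 10 10
j=1: arr[1]=10 ≤ 10 → i=1, swap arr[1],arr[1] (no change) → 10 10 10 10 11 10 10 11 11 10 10 10
j=2: arr[2]=10 ≤ 10 → i=2, swap arr[2],arr[2] (no change) → 10 10 10 10 11 10 10 11 11 10 10 10
j=3: arr[3]=10 ≤ 10 → i=3, swap arr[3],arr[3] (no change) → 10 10 10 10 11 10 10 11 11 10 10 10
j=4: arr[4]=11 > 10 → no swap
j=5: arr[5]=10 ≤ 10 → i=4, swap arr[4],arr[5] → 10 10 10 10 10 11 10 11 11 10 10 10
j=6: arr[6]=10 ≤ 10 → i=5, swap arr[5],arr[6] → 10 10 10 10 10 10 11 11 11 10 10 10
j=7: arr[7]=11 > 10 → no swap
j=8: arr[8]=11 > 10 → no swap
j=9: arr[9]=10 ≤ 10 → i=6, swap arr[6],arr[9] → 10 10 10 10 10 10 10 11 11 11 10 10
j=10: arr[10]=10 ≤ 10 → i=7, swap arr[7],arr[10] → 10 10 10 10 10 10 10 10 11 11 11 10
final swap arr[8],arr[11] → 10 10 10 10 10 10 10 10 10 11 11 11; return 8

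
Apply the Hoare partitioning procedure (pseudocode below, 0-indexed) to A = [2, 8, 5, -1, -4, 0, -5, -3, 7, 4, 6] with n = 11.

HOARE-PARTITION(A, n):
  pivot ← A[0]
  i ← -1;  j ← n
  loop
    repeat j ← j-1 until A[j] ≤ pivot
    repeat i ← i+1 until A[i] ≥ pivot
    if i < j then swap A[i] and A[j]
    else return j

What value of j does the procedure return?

pivot=2
j stops at 7 (-3), i stops at 0 (2); swap ⇒ [-3, 8, 5, -1, -4, 0, -5, 2, 7, 4, 6]
j stops at 6 (-5), i stops at 1 (8); swap ⇒ [-3, -5, 5, -1, -4, 0, 8, 2, 7, 4, 6]
j stops at 5 (0), i stops at 2 (5); swap ⇒ [-3, -5, 0, -1, -4, 5, 8, 2, 7, 4, 6]
j stops at 4, i stops at 5; i≥j ⇒ return 4. A=[-3, -5, 0, -1, -4, 5, 8, 2, 7, 4, 6]

4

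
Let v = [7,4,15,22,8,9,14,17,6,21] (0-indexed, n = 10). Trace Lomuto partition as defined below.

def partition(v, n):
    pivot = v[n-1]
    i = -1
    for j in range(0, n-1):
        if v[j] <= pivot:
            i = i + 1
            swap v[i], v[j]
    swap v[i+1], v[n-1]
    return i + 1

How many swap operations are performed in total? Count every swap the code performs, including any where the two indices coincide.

9

pivot = v[9] = 21; i = -1
j=0: v[0]=7 ≤ 21 → i=0, swap v[0],v[0] (no change) → [7,4,15,22,8,9,14,17,6,21]
j=1: v[1]=4 ≤ 21 → i=1, swap v[1],v[1] (no change) → [7,4,15,22,8,9,14,17,6,21]
j=2: v[2]=15 ≤ 21 → i=2, swap v[2],v[2] (no change) → [7,4,15,22,8,9,14,17,6,21]
j=3: v[3]=22 > 21 → no swap
j=4: v[4]=8 ≤ 21 → i=3, swap v[3],v[4] → [7,4,15,8,22,9,14,17,6,21]
j=5: v[5]=9 ≤ 21 → i=4, swap v[4],v[5] → [7,4,15,8,9,22,14,17,6,21]
j=6: v[6]=14 ≤ 21 → i=5, swap v[5],v[6] → [7,4,15,8,9,14,22,17,6,21]
j=7: v[7]=17 ≤ 21 → i=6, swap v[6],v[7] → [7,4,15,8,9,14,17,22,6,21]
j=8: v[8]=6 ≤ 21 → i=7, swap v[7],v[8] → [7,4,15,8,9,14,17,6,22,21]
final swap v[8],v[9] → [7,4,15,8,9,14,17,6,21,22]; return 8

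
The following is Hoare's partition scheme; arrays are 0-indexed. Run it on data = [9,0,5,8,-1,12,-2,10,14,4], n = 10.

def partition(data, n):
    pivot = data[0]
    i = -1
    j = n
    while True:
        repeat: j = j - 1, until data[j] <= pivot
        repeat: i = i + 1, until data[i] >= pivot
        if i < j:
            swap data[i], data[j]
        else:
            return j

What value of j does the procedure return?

5

pivot = data[0] = 9; i = -1, j = 10
j→9 (data[9]=4≤9), i→0 (data[0]=9≥9); i<j, swap → [4,0,5,8,-1,12,-2,10,14,9]
j→6 (data[6]=-2≤9), i→5 (data[5]=12≥9); i<j, swap → [4,0,5,8,-1,-2,12,10,14,9]
j→5, i→6; i≥j, return j=5. data = [4,0,5,8,-1,-2,12,10,14,9]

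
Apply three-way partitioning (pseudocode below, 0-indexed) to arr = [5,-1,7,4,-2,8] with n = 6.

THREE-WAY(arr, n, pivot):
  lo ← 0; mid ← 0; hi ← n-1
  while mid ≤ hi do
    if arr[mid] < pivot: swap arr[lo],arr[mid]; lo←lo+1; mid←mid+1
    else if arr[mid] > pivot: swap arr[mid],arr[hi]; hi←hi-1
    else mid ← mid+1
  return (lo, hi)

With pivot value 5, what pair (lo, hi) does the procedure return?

(3, 3)

lo=0 mid=0 hi=5
5=5: mid=1
-1<5: swap(0,1), lo=1 mid=2 ⇒ [-1,5,7,4,-2,8]
7>5: swap(2,5), hi=4 ⇒ [-1,5,8,4,-2,7]
8>5: swap(2,4), hi=3 ⇒ [-1,5,-2,4,8,7]
-2<5: swap(1,2), lo=2 mid=3 ⇒ [-1,-2,5,4,8,7]
4<5: swap(2,3), lo=3 mid=4 ⇒ [-1,-2,4,5,8,7]
done. lo=3 hi=3; arr=[-1,-2,4,5,8,7]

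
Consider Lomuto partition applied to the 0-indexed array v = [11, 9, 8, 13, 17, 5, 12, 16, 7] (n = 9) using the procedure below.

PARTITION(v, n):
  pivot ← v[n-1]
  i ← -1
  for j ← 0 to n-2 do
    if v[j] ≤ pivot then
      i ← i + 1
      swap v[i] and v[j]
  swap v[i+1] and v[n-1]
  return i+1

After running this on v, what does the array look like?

pivot = v[8] = 7; i = -1
j=0: v[0]=11 > 7 → no swap
j=1: v[1]=9 > 7 → no swap
j=2: v[2]=8 > 7 → no swap
j=3: v[3]=13 > 7 → no swap
j=4: v[4]=17 > 7 → no swap
j=5: v[5]=5 ≤ 7 → i=0, swap v[0],v[5] → [5, 9, 8, 13, 17, 11, 12, 16, 7]
j=6: v[6]=12 > 7 → no swap
j=7: v[7]=16 > 7 → no swap
final swap v[1],v[8] → [5, 7, 8, 13, 17, 11, 12, 16, 9]; return 1

[5, 7, 8, 13, 17, 11, 12, 16, 9]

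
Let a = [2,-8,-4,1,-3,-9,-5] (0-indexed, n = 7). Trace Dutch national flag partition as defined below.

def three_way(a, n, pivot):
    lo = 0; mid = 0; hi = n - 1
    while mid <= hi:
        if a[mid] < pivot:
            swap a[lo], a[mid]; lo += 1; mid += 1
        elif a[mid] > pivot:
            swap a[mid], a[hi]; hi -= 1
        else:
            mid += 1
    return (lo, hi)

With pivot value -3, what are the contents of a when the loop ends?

[-5,-8,-4,-9,-3,1,2]

pivot = -3; lo=0, mid=0, hi=6
a[mid]=2>-3: swap a[0],a[6]; hi=5 → [-5,-8,-4,1,-3,-9,2]
a[mid]=-5<-3: swap a[0],a[0]; lo=1,mid=1 → [-5,-8,-4,1,-3,-9,2]
a[mid]=-8<-3: swap a[1],a[1]; lo=2,mid=2 → [-5,-8,-4,1,-3,-9,2]
a[mid]=-4<-3: swap a[2],a[2]; lo=3,mid=3 → [-5,-8,-4,1,-3,-9,2]
a[mid]=1>-3: swap a[3],a[5]; hi=4 → [-5,-8,-4,-9,-3,1,2]
a[mid]=-9<-3: swap a[3],a[3]; lo=4,mid=4 → [-5,-8,-4,-9,-3,1,2]
a[mid]=-3=-3: mid=5
end: lo=4, hi=4; a = [-5,-8,-4,-9,-3,1,2]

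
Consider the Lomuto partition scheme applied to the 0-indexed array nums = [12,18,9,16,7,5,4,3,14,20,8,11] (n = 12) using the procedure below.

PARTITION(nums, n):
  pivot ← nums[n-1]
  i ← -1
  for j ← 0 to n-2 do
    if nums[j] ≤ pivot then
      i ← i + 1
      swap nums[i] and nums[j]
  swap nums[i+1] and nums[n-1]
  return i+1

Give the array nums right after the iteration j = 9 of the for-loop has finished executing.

[9,7,5,4,3,12,16,18,14,20,8,11]

pivot=11, i=-1
j=0: 12>11, skip
j=1: 18>11, skip
j=2: 9≤11, i=0, swap(0,2) ⇒ [9,18,12,16,7,5,4,3,14,20,8,11]
j=3: 16>11, skip
j=4: 7≤11, i=1, swap(1,4) ⇒ [9,7,12,16,18,5,4,3,14,20,8,11]
j=5: 5≤11, i=2, swap(2,5) ⇒ [9,7,5,16,18,12,4,3,14,20,8,11]
j=6: 4≤11, i=3, swap(3,6) ⇒ [9,7,5,4,18,12,16,3,14,20,8,11]
j=7: 3≤11, i=4, swap(4,7) ⇒ [9,7,5,4,3,12,16,18,14,20,8,11]
j=8: 14>11, skip
j=9: 20>11, skip
(after j=9) nums = [9,7,5,4,3,12,16,18,14,20,8,11]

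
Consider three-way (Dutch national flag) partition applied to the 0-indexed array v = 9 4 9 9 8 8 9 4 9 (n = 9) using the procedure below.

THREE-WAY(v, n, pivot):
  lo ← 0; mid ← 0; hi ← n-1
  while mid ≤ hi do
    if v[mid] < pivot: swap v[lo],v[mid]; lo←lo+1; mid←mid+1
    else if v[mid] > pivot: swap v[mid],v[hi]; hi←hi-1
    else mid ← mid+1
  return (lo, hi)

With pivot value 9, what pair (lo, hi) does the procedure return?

pivot = 9; lo=0, mid=0, hi=8
v[mid]=9=9: mid=1
v[mid]=4<9: swap v[0],v[1]; lo=1,mid=2 → 4 9 9 9 8 8 9 4 9
v[mid]=9=9: mid=3
v[mid]=9=9: mid=4
v[mid]=8<9: swap v[1],v[4]; lo=2,mid=5 → 4 8 9 9 9 8 9 4 9
v[mid]=8<9: swap v[2],v[5]; lo=3,mid=6 → 4 8 8 9 9 9 9 4 9
v[mid]=9=9: mid=7
v[mid]=4<9: swap v[3],v[7]; lo=4,mid=8 → 4 8 8 4 9 9 9 9 9
v[mid]=9=9: mid=9
end: lo=4, hi=8; v = 4 8 8 4 9 9 9 9 9

(4, 8)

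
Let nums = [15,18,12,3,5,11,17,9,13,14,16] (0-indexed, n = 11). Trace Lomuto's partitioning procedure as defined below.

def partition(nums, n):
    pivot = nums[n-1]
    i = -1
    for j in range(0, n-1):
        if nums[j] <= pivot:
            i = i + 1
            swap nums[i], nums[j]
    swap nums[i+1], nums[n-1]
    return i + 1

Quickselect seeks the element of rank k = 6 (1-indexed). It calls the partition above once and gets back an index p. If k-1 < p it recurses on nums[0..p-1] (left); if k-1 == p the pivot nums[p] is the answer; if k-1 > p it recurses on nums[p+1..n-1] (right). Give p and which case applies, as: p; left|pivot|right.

pivot=16, i=-1
j=0: 15≤16, i=0, swap(0,0) ⇒ [15,18,12,3,5,11,17,9,13,14,16]
j=1: 18>16, skip
j=2: 12≤16, i=1, swap(1,2) ⇒ [15,12,18,3,5,11,17,9,13,14,16]
j=3: 3≤16, i=2, swap(2,3) ⇒ [15,12,3,18,5,11,17,9,13,14,16]
j=4: 5≤16, i=3, swap(3,4) ⇒ [15,12,3,5,18,11,17,9,13,14,16]
j=5: 11≤16, i=4, swap(4,5) ⇒ [15,12,3,5,11,18,17,9,13,14,16]
j=6: 17>16, skip
j=7: 9≤16, i=5, swap(5,7) ⇒ [15,12,3,5,11,9,17,18,13,14,16]
j=8: 13≤16, i=6, swap(6,8) ⇒ [15,12,3,5,11,9,13,18,17,14,16]
j=9: 14≤16, i=7, swap(7,9) ⇒ [15,12,3,5,11,9,13,14,17,18,16]
swap(8,10) ⇒ [15,12,3,5,11,9,13,14,16,18,17]; return 8
p = 8; k-1 = 5 < 8 ⇒ left

8; left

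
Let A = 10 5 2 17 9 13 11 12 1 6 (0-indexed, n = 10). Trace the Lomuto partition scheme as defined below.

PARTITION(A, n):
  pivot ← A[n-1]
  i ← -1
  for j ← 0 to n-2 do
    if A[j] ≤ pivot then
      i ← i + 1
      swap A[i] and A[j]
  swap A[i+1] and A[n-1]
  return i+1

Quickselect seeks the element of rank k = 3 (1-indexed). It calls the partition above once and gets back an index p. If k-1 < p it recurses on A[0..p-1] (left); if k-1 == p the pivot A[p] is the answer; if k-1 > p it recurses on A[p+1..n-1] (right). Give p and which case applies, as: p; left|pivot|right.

pivot = A[9] = 6; i = -1
j=0: A[0]=10 > 6 → no swap
j=1: A[1]=5 ≤ 6 → i=0, swap A[0],A[1] → 5 10 2 17 9 13 11 12 1 6
j=2: A[2]=2 ≤ 6 → i=1, swap A[1],A[2] → 5 2 10 17 9 13 11 12 1 6
j=3: A[3]=17 > 6 → no swap
j=4: A[4]=9 > 6 → no swap
j=5: A[5]=13 > 6 → no swap
j=6: A[6]=11 > 6 → no swap
j=7: A[7]=12 > 6 → no swap
j=8: A[8]=1 ≤ 6 → i=2, swap A[2],A[8] → 5 2 1 17 9 13 11 12 10 6
final swap A[3],A[9] → 5 2 1 6 9 13 11 12 10 17; return 3
p = 3; k-1 = 2 < 3 ⇒ left

3; left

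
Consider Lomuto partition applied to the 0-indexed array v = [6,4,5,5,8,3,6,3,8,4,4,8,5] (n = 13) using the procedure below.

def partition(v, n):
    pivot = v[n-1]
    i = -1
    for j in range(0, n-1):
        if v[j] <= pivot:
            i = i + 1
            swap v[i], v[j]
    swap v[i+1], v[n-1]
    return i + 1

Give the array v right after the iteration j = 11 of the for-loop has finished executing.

pivot = v[12] = 5; i = -1
j=0: v[0]=6 > 5 → no swap
j=1: v[1]=4 ≤ 5 → i=0, swap v[0],v[1] → [4,6,5,5,8,3,6,3,8,4,4,8,5]
j=2: v[2]=5 ≤ 5 → i=1, swap v[1],v[2] → [4,5,6,5,8,3,6,3,8,4,4,8,5]
j=3: v[3]=5 ≤ 5 → i=2, swap v[2],v[3] → [4,5,5,6,8,3,6,3,8,4,4,8,5]
j=4: v[4]=8 > 5 → no swap
j=5: v[5]=3 ≤ 5 → i=3, swap v[3],v[5] → [4,5,5,3,8,6,6,3,8,4,4,8,5]
j=6: v[6]=6 > 5 → no swap
j=7: v[7]=3 ≤ 5 → i=4, swap v[4],v[7] → [4,5,5,3,3,6,6,8,8,4,4,8,5]
j=8: v[8]=8 > 5 → no swap
j=9: v[9]=4 ≤ 5 → i=5, swap v[5],v[9] → [4,5,5,3,3,4,6,8,8,6,4,8,5]
j=10: v[10]=4 ≤ 5 → i=6, swap v[6],v[10] → [4,5,5,3,3,4,4,8,8,6,6,8,5]
j=11: v[11]=8 > 5 → no swap
(after j=11) v = [4,5,5,3,3,4,4,8,8,6,6,8,5]

[4,5,5,3,3,4,4,8,8,6,6,8,5]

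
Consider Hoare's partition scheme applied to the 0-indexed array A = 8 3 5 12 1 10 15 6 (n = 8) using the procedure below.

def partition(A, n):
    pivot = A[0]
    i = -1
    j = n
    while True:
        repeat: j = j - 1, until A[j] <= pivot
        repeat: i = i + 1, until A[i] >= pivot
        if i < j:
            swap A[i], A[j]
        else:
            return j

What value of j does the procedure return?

3

pivot = A[0] = 8; i = -1, j = 8
j→7 (A[7]=6≤8), i→0 (A[0]=8≥8); i<j, swap → 6 3 5 12 1 10 15 8
j→4 (A[4]=1≤8), i→3 (A[3]=12≥8); i<j, swap → 6 3 5 1 12 10 15 8
j→3, i→4; i≥j, return j=3. A = 6 3 5 1 12 10 15 8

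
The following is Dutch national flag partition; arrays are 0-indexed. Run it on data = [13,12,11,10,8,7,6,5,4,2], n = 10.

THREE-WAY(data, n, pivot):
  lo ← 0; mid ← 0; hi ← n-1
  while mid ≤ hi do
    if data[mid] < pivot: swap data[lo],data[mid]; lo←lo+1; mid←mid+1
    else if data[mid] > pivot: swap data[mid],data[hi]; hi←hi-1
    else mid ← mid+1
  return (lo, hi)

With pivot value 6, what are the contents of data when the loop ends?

[2,4,5,6,7,8,10,11,12,13]

pivot = 6; lo=0, mid=0, hi=9
data[mid]=13>6: swap data[0],data[9]; hi=8 → [2,12,11,10,8,7,6,5,4,13]
data[mid]=2<6: swap data[0],data[0]; lo=1,mid=1 → [2,12,11,10,8,7,6,5,4,13]
data[mid]=12>6: swap data[1],data[8]; hi=7 → [2,4,11,10,8,7,6,5,12,13]
data[mid]=4<6: swap data[1],data[1]; lo=2,mid=2 → [2,4,11,10,8,7,6,5,12,13]
data[mid]=11>6: swap data[2],data[7]; hi=6 → [2,4,5,10,8,7,6,11,12,13]
data[mid]=5<6: swap data[2],data[2]; lo=3,mid=3 → [2,4,5,10,8,7,6,11,12,13]
data[mid]=10>6: swap data[3],data[6]; hi=5 → [2,4,5,6,8,7,10,11,12,13]
data[mid]=6=6: mid=4
data[mid]=8>6: swap data[4],data[5]; hi=4 → [2,4,5,6,7,8,10,11,12,13]
data[mid]=7>6: swap data[4],data[4]; hi=3 → [2,4,5,6,7,8,10,11,12,13]
end: lo=3, hi=3; data = [2,4,5,6,7,8,10,11,12,13]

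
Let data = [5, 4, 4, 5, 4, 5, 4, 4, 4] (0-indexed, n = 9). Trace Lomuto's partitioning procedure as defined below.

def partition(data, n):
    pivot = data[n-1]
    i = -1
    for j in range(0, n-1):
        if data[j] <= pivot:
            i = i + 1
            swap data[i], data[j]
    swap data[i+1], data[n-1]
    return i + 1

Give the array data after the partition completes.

[4, 4, 4, 4, 4, 4, 5, 5, 5]

pivot = data[8] = 4; i = -1
j=0: data[0]=5 > 4 → no swap
j=1: data[1]=4 ≤ 4 → i=0, swap data[0],data[1] → [4, 5, 4, 5, 4, 5, 4, 4, 4]
j=2: data[2]=4 ≤ 4 → i=1, swap data[1],data[2] → [4, 4, 5, 5, 4, 5, 4, 4, 4]
j=3: data[3]=5 > 4 → no swap
j=4: data[4]=4 ≤ 4 → i=2, swap data[2],data[4] → [4, 4, 4, 5, 5, 5, 4, 4, 4]
j=5: data[5]=5 > 4 → no swap
j=6: data[6]=4 ≤ 4 → i=3, swap data[3],data[6] → [4, 4, 4, 4, 5, 5, 5, 4, 4]
j=7: data[7]=4 ≤ 4 → i=4, swap data[4],data[7] → [4, 4, 4, 4, 4, 5, 5, 5, 4]
final swap data[5],data[8] → [4, 4, 4, 4, 4, 4, 5, 5, 5]; return 5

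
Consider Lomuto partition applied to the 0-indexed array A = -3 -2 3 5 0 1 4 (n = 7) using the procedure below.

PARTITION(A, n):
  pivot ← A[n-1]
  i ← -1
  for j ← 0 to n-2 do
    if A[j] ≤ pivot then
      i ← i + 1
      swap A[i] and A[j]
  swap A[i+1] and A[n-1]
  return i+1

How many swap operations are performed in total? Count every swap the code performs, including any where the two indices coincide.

pivot = A[6] = 4; i = -1
j=0: A[0]=-3 ≤ 4 → i=0, swap A[0],A[0] (no change) → -3 -2 3 5 0 1 4
j=1: A[1]=-2 ≤ 4 → i=1, swap A[1],A[1] (no change) → -3 -2 3 5 0 1 4
j=2: A[2]=3 ≤ 4 → i=2, swap A[2],A[2] (no change) → -3 -2 3 5 0 1 4
j=3: A[3]=5 > 4 → no swap
j=4: A[4]=0 ≤ 4 → i=3, swap A[3],A[4] → -3 -2 3 0 5 1 4
j=5: A[5]=1 ≤ 4 → i=4, swap A[4],A[5] → -3 -2 3 0 1 5 4
final swap A[5],A[6] → -3 -2 3 0 1 4 5; return 5

6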